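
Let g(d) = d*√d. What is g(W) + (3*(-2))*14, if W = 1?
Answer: -83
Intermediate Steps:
g(d) = d^(3/2)
g(W) + (3*(-2))*14 = 1^(3/2) + (3*(-2))*14 = 1 - 6*14 = 1 - 84 = -83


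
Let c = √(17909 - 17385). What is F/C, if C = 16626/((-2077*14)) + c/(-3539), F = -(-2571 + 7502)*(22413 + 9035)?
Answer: 234736959886060519864536/865408395524845 - 232010513210307220144*√131/865408395524845 ≈ 2.6818e+8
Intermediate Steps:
c = 2*√131 (c = √524 = 2*√131 ≈ 22.891)
F = -155070088 (F = -4931*31448 = -1*155070088 = -155070088)
C = -8313/14539 - 2*√131/3539 (C = 16626/((-2077*14)) + (2*√131)/(-3539) = 16626/(-29078) + (2*√131)*(-1/3539) = 16626*(-1/29078) - 2*√131/3539 = -8313/14539 - 2*√131/3539 ≈ -0.57824)
F/C = -155070088/(-8313/14539 - 2*√131/3539)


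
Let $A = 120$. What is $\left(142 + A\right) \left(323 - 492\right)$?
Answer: $-44278$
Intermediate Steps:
$\left(142 + A\right) \left(323 - 492\right) = \left(142 + 120\right) \left(323 - 492\right) = 262 \left(-169\right) = -44278$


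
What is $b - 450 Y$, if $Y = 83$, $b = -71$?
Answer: $-37421$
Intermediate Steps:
$b - 450 Y = -71 - 37350 = -37421$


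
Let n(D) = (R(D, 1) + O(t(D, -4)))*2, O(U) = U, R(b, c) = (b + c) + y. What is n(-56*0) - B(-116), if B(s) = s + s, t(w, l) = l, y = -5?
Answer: 216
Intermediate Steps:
R(b, c) = -5 + b + c (R(b, c) = (b + c) - 5 = -5 + b + c)
B(s) = 2*s
n(D) = -16 + 2*D (n(D) = ((-5 + D + 1) - 4)*2 = ((-4 + D) - 4)*2 = (-8 + D)*2 = -16 + 2*D)
n(-56*0) - B(-116) = (-16 + 2*(-56*0)) - 2*(-116) = (-16 + 2*0) - 1*(-232) = (-16 + 0) + 232 = -16 + 232 = 216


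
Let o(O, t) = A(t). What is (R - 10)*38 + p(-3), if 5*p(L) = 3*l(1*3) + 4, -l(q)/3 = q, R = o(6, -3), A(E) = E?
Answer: -2493/5 ≈ -498.60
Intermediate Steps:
o(O, t) = t
R = -3
l(q) = -3*q
p(L) = -23/5 (p(L) = (3*(-3*3) + 4)/5 = (3*(-9) + 4)/5 = (-27 + 4)/5 = (⅕)*(-23) = -23/5)
(R - 10)*38 + p(-3) = (-3 - 10)*38 - 23/5 = -13*38 - 23/5 = -494 - 23/5 = -2493/5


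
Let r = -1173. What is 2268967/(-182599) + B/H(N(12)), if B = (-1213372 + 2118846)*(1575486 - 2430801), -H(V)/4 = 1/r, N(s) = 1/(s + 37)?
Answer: -82940850442572144119/365198 ≈ -2.2711e+14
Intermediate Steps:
N(s) = 1/(37 + s)
H(V) = 4/1173 (H(V) = -4/(-1173) = -4*(-1/1173) = 4/1173)
B = -774465494310 (B = 905474*(-855315) = -774465494310)
2268967/(-182599) + B/H(N(12)) = 2268967/(-182599) - 774465494310/4/1173 = 2268967*(-1/182599) - 774465494310*1173/4 = -2268967/182599 - 454224012412815/2 = -82940850442572144119/365198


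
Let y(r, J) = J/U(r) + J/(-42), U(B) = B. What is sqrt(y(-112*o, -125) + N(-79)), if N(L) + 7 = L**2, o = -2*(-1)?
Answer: sqrt(176048166)/168 ≈ 78.978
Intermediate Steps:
o = 2
y(r, J) = -J/42 + J/r (y(r, J) = J/r + J/(-42) = J/r + J*(-1/42) = J/r - J/42 = -J/42 + J/r)
N(L) = -7 + L**2
sqrt(y(-112*o, -125) + N(-79)) = sqrt((-1/42*(-125) - 125/((-112*2))) + (-7 + (-79)**2)) = sqrt((125/42 - 125/(-224)) + (-7 + 6241)) = sqrt((125/42 - 125*(-1/224)) + 6234) = sqrt((125/42 + 125/224) + 6234) = sqrt(2375/672 + 6234) = sqrt(4191623/672) = sqrt(176048166)/168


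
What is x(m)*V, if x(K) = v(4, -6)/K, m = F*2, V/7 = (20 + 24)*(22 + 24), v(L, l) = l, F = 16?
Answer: -5313/2 ≈ -2656.5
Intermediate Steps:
V = 14168 (V = 7*((20 + 24)*(22 + 24)) = 7*(44*46) = 7*2024 = 14168)
m = 32 (m = 16*2 = 32)
x(K) = -6/K
x(m)*V = -6/32*14168 = -6*1/32*14168 = -3/16*14168 = -5313/2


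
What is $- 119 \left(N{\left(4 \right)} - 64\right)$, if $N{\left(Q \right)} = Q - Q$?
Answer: $7616$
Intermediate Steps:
$N{\left(Q \right)} = 0$
$- 119 \left(N{\left(4 \right)} - 64\right) = - 119 \left(0 - 64\right) = \left(-119\right) \left(-64\right) = 7616$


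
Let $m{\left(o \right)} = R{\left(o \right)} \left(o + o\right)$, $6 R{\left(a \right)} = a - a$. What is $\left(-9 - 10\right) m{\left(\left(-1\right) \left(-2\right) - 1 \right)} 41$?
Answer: $0$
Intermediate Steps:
$R{\left(a \right)} = 0$ ($R{\left(a \right)} = \frac{a - a}{6} = \frac{1}{6} \cdot 0 = 0$)
$m{\left(o \right)} = 0$ ($m{\left(o \right)} = 0 \left(o + o\right) = 0 \cdot 2 o = 0$)
$\left(-9 - 10\right) m{\left(\left(-1\right) \left(-2\right) - 1 \right)} 41 = \left(-9 - 10\right) 0 \cdot 41 = \left(-19\right) 0 \cdot 41 = 0 \cdot 41 = 0$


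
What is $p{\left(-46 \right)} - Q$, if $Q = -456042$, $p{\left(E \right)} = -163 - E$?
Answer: $455925$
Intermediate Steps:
$p{\left(-46 \right)} - Q = \left(-163 - -46\right) - -456042 = \left(-163 + 46\right) + 456042 = -117 + 456042 = 455925$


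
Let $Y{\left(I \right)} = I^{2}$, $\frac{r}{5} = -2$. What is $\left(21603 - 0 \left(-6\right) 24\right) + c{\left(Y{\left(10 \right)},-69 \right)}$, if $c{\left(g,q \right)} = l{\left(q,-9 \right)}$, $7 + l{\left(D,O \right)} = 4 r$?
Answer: $21556$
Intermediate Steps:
$r = -10$ ($r = 5 \left(-2\right) = -10$)
$l{\left(D,O \right)} = -47$ ($l{\left(D,O \right)} = -7 + 4 \left(-10\right) = -7 - 40 = -47$)
$c{\left(g,q \right)} = -47$
$\left(21603 - 0 \left(-6\right) 24\right) + c{\left(Y{\left(10 \right)},-69 \right)} = \left(21603 - 0 \left(-6\right) 24\right) - 47 = \left(21603 - 0 \cdot 24\right) - 47 = \left(21603 - 0\right) - 47 = \left(21603 + 0\right) - 47 = 21603 - 47 = 21556$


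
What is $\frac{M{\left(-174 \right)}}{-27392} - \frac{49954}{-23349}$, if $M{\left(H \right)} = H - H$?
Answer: $\frac{49954}{23349} \approx 2.1395$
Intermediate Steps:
$M{\left(H \right)} = 0$
$\frac{M{\left(-174 \right)}}{-27392} - \frac{49954}{-23349} = \frac{0}{-27392} - \frac{49954}{-23349} = 0 \left(- \frac{1}{27392}\right) - - \frac{49954}{23349} = 0 + \frac{49954}{23349} = \frac{49954}{23349}$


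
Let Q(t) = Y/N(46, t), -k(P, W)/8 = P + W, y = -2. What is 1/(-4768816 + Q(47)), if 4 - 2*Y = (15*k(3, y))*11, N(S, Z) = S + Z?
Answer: -93/443499226 ≈ -2.0970e-7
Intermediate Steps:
k(P, W) = -8*P - 8*W (k(P, W) = -8*(P + W) = -8*P - 8*W)
Y = 662 (Y = 2 - 15*(-8*3 - 8*(-2))*11/2 = 2 - 15*(-24 + 16)*11/2 = 2 - 15*(-8)*11/2 = 2 - (-60)*11 = 2 - ½*(-1320) = 2 + 660 = 662)
Q(t) = 662/(46 + t)
1/(-4768816 + Q(47)) = 1/(-4768816 + 662/(46 + 47)) = 1/(-4768816 + 662/93) = 1/(-443499226/93) = -93/443499226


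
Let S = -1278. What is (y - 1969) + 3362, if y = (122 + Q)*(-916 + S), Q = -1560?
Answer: 3156365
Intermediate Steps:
y = 3154972 (y = (122 - 1560)*(-916 - 1278) = -1438*(-2194) = 3154972)
(y - 1969) + 3362 = (3154972 - 1969) + 3362 = 3153003 + 3362 = 3156365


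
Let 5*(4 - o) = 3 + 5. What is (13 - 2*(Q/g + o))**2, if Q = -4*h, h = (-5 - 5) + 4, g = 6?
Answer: 1/25 ≈ 0.040000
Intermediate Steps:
h = -6 (h = -10 + 4 = -6)
o = 12/5 (o = 4 - (3 + 5)/5 = 4 - 1/5*8 = 4 - 8/5 = 12/5 ≈ 2.4000)
Q = 24 (Q = -4*(-6) = 24)
(13 - 2*(Q/g + o))**2 = (13 - 2*(24/6 + 12/5))**2 = (13 - 2*(24*(1/6) + 12/5))**2 = (13 - 2*(4 + 12/5))**2 = (13 - 2*32/5)**2 = (13 - 64/5)**2 = (1/5)**2 = 1/25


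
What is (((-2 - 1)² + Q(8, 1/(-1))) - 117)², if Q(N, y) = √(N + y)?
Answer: (-108 + √7)² ≈ 11100.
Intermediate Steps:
(((-2 - 1)² + Q(8, 1/(-1))) - 117)² = (((-2 - 1)² + √(8 + 1/(-1))) - 117)² = (((-3)² + √(8 - 1)) - 117)² = ((9 + √7) - 117)² = (-108 + √7)²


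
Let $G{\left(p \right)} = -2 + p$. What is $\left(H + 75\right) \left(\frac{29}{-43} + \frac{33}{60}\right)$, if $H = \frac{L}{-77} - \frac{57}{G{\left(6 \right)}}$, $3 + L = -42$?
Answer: $- \frac{2021337}{264880} \approx -7.6311$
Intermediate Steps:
$L = -45$ ($L = -3 - 42 = -45$)
$H = - \frac{4209}{308}$ ($H = - \frac{45}{-77} - \frac{57}{-2 + 6} = \left(-45\right) \left(- \frac{1}{77}\right) - \frac{57}{4} = \frac{45}{77} - \frac{57}{4} = - \frac{4209}{308} \approx -13.666$)
$\left(H + 75\right) \left(\frac{29}{-43} + \frac{33}{60}\right) = \left(- \frac{4209}{308} + 75\right) \left(\frac{29}{-43} + \frac{33}{60}\right) = \frac{18891 \left(29 \left(- \frac{1}{43}\right) + 33 \cdot \frac{1}{60}\right)}{308} = \frac{18891 \left(- \frac{29}{43} + \frac{11}{20}\right)}{308} = \frac{18891}{308} \left(- \frac{107}{860}\right) = - \frac{2021337}{264880}$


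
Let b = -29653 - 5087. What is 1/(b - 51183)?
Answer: -1/85923 ≈ -1.1638e-5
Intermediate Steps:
b = -34740
1/(b - 51183) = 1/(-34740 - 51183) = 1/(-85923) = -1/85923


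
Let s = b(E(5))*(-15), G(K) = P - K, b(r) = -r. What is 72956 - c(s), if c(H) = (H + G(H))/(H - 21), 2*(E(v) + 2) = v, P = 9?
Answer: 218870/3 ≈ 72957.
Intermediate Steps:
E(v) = -2 + v/2
G(K) = 9 - K
s = 15/2 (s = -(-2 + (1/2)*5)*(-15) = -(-2 + 5/2)*(-15) = -1*1/2*(-15) = -1/2*(-15) = 15/2 ≈ 7.5000)
c(H) = 9/(-21 + H) (c(H) = (H + (9 - H))/(H - 21) = 9/(-21 + H))
72956 - c(s) = 72956 - 9/(-21 + 15/2) = 72956 - 9/(-27/2) = 72956 - 9*(-2)/27 = 72956 - 1*(-2/3) = 72956 + 2/3 = 218870/3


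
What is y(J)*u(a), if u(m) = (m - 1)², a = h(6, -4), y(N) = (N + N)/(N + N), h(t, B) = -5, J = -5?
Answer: 36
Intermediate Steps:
y(N) = 1 (y(N) = (2*N)/((2*N)) = (2*N)*(1/(2*N)) = 1)
a = -5
u(m) = (-1 + m)²
y(J)*u(a) = 1*(-1 - 5)² = 1*(-6)² = 1*36 = 36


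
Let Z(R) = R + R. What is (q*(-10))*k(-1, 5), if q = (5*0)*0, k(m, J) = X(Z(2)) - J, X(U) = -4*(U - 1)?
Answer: 0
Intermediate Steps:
Z(R) = 2*R
X(U) = 4 - 4*U (X(U) = -4*(-1 + U) = 4 - 4*U)
k(m, J) = -12 - J (k(m, J) = (4 - 8*2) - J = (4 - 4*4) - J = (4 - 16) - J = -12 - J)
q = 0 (q = 0*0 = 0)
(q*(-10))*k(-1, 5) = (0*(-10))*(-12 - 1*5) = 0*(-12 - 5) = 0*(-17) = 0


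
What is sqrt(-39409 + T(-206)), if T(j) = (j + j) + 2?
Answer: I*sqrt(39819) ≈ 199.55*I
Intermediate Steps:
T(j) = 2 + 2*j (T(j) = 2*j + 2 = 2 + 2*j)
sqrt(-39409 + T(-206)) = sqrt(-39409 + (2 + 2*(-206))) = sqrt(-39409 + (2 - 412)) = sqrt(-39409 - 410) = sqrt(-39819) = I*sqrt(39819)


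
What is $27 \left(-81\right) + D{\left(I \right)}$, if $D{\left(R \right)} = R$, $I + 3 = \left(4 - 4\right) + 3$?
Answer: $-2187$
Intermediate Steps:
$I = 0$ ($I = -3 + \left(\left(4 - 4\right) + 3\right) = -3 + \left(0 + 3\right) = -3 + 3 = 0$)
$27 \left(-81\right) + D{\left(I \right)} = 27 \left(-81\right) + 0 = -2187 + 0 = -2187$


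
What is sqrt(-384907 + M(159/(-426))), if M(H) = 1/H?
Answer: I*sqrt(1081211289)/53 ≈ 620.41*I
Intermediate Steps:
sqrt(-384907 + M(159/(-426))) = sqrt(-384907 + 1/(159/(-426))) = sqrt(-384907 + 1/(159*(-1/426))) = sqrt(-384907 + 1/(-53/142)) = sqrt(-384907 - 142/53) = sqrt(-20400213/53) = I*sqrt(1081211289)/53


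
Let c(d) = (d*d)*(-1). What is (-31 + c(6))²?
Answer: 4489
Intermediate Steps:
c(d) = -d² (c(d) = d²*(-1) = -d²)
(-31 + c(6))² = (-31 - 1*6²)² = (-31 - 1*36)² = (-31 - 36)² = (-67)² = 4489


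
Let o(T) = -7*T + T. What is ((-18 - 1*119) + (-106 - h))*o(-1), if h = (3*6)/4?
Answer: -1485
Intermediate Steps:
o(T) = -6*T
h = 9/2 (h = 18*(¼) = 9/2 ≈ 4.5000)
((-18 - 1*119) + (-106 - h))*o(-1) = ((-18 - 1*119) + (-106 - 1*9/2))*(-6*(-1)) = ((-18 - 119) + (-106 - 9/2))*6 = (-137 - 221/2)*6 = -495/2*6 = -1485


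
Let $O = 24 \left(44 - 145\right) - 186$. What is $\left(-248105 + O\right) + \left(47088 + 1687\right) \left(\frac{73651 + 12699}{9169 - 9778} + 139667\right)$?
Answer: $\frac{4144300669640}{609} \approx 6.8051 \cdot 10^{9}$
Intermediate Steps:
$O = -2610$ ($O = 24 \left(-101\right) - 186 = -2424 - 186 = -2610$)
$\left(-248105 + O\right) + \left(47088 + 1687\right) \left(\frac{73651 + 12699}{9169 - 9778} + 139667\right) = \left(-248105 - 2610\right) + \left(47088 + 1687\right) \left(\frac{73651 + 12699}{9169 - 9778} + 139667\right) = -250715 + 48775 \left(\frac{86350}{-609} + 139667\right) = -250715 + 48775 \left(86350 \left(- \frac{1}{609}\right) + 139667\right) = -250715 + 48775 \left(- \frac{86350}{609} + 139667\right) = -250715 + 48775 \cdot \frac{84970853}{609} = -250715 + \frac{4144453355075}{609} = \frac{4144300669640}{609}$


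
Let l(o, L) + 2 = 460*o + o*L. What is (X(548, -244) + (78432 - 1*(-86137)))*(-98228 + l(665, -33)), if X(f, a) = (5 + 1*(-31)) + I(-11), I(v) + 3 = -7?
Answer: 30557891425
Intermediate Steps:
I(v) = -10 (I(v) = -3 - 7 = -10)
l(o, L) = -2 + 460*o + L*o (l(o, L) = -2 + (460*o + o*L) = -2 + (460*o + L*o) = -2 + 460*o + L*o)
X(f, a) = -36 (X(f, a) = (5 + 1*(-31)) - 10 = (5 - 31) - 10 = -26 - 10 = -36)
(X(548, -244) + (78432 - 1*(-86137)))*(-98228 + l(665, -33)) = (-36 + (78432 - 1*(-86137)))*(-98228 + (-2 + 460*665 - 33*665)) = (-36 + (78432 + 86137))*(-98228 + (-2 + 305900 - 21945)) = (-36 + 164569)*(-98228 + 283953) = 164533*185725 = 30557891425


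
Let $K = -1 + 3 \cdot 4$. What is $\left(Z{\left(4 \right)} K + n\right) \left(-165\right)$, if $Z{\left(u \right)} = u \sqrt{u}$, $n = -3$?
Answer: $-14025$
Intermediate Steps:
$Z{\left(u \right)} = u^{\frac{3}{2}}$
$K = 11$ ($K = -1 + 12 = 11$)
$\left(Z{\left(4 \right)} K + n\right) \left(-165\right) = \left(4^{\frac{3}{2}} \cdot 11 - 3\right) \left(-165\right) = \left(8 \cdot 11 - 3\right) \left(-165\right) = \left(88 - 3\right) \left(-165\right) = 85 \left(-165\right) = -14025$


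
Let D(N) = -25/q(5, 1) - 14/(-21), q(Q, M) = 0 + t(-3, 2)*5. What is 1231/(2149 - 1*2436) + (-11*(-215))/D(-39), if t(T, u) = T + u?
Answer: 2015338/4879 ≈ 413.06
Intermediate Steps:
q(Q, M) = -5 (q(Q, M) = 0 + (-3 + 2)*5 = 0 - 1*5 = 0 - 5 = -5)
D(N) = 17/3 (D(N) = -25/(-5) - 14/(-21) = -25*(-⅕) - 14*(-1/21) = 5 + ⅔ = 17/3)
1231/(2149 - 1*2436) + (-11*(-215))/D(-39) = 1231/(2149 - 1*2436) + (-11*(-215))/(17/3) = 1231/(2149 - 2436) + 2365*(3/17) = 1231/(-287) + 7095/17 = 1231*(-1/287) + 7095/17 = -1231/287 + 7095/17 = 2015338/4879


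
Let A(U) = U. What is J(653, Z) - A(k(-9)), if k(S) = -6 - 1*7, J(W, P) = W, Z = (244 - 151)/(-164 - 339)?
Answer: 666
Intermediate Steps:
Z = -93/503 (Z = 93/(-503) = 93*(-1/503) = -93/503 ≈ -0.18489)
k(S) = -13 (k(S) = -6 - 7 = -13)
J(653, Z) - A(k(-9)) = 653 - 1*(-13) = 653 + 13 = 666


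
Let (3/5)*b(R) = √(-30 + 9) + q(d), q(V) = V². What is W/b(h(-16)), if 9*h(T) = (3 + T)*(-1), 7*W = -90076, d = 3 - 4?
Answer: -19302/55 + 19302*I*√21/55 ≈ -350.95 + 1608.2*I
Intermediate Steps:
d = -1
W = -12868 (W = (⅐)*(-90076) = -12868)
h(T) = -⅓ - T/9 (h(T) = ((3 + T)*(-1))/9 = (-3 - T)/9 = -⅓ - T/9)
b(R) = 5/3 + 5*I*√21/3 (b(R) = 5*(√(-30 + 9) + (-1)²)/3 = 5*(√(-21) + 1)/3 = 5*(I*√21 + 1)/3 = 5*(1 + I*√21)/3 = 5/3 + 5*I*√21/3)
W/b(h(-16)) = -12868/(5/3 + 5*I*√21/3)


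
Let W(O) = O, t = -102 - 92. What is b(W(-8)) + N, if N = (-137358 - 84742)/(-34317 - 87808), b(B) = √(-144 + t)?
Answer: 8884/4885 + 13*I*√2 ≈ 1.8186 + 18.385*I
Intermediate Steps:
t = -194
b(B) = 13*I*√2 (b(B) = √(-144 - 194) = √(-338) = 13*I*√2)
N = 8884/4885 (N = -222100/(-122125) = -222100*(-1/122125) = 8884/4885 ≈ 1.8186)
b(W(-8)) + N = 13*I*√2 + 8884/4885 = 8884/4885 + 13*I*√2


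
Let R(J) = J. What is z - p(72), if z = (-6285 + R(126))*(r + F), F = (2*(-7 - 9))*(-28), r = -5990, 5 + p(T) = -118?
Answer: 31374069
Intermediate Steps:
p(T) = -123 (p(T) = -5 - 118 = -123)
F = 896 (F = (2*(-16))*(-28) = -32*(-28) = 896)
z = 31373946 (z = (-6285 + 126)*(-5990 + 896) = -6159*(-5094) = 31373946)
z - p(72) = 31373946 - 1*(-123) = 31373946 + 123 = 31374069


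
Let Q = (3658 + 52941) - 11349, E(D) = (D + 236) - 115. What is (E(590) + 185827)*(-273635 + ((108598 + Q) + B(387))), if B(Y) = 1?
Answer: -22344640868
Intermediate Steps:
E(D) = 121 + D (E(D) = (236 + D) - 115 = 121 + D)
Q = 45250 (Q = 56599 - 11349 = 45250)
(E(590) + 185827)*(-273635 + ((108598 + Q) + B(387))) = ((121 + 590) + 185827)*(-273635 + ((108598 + 45250) + 1)) = (711 + 185827)*(-273635 + (153848 + 1)) = 186538*(-273635 + 153849) = 186538*(-119786) = -22344640868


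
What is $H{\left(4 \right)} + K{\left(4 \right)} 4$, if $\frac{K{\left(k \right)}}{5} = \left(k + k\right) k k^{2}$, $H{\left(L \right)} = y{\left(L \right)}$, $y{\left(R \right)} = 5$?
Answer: $10245$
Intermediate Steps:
$H{\left(L \right)} = 5$
$K{\left(k \right)} = 10 k^{4}$ ($K{\left(k \right)} = 5 \left(k + k\right) k k^{2} = 5 \cdot 2 k k k^{2} = 5 \cdot 2 k^{2} k^{2} = 5 \cdot 2 k^{4} = 10 k^{4}$)
$H{\left(4 \right)} + K{\left(4 \right)} 4 = 5 + 10 \cdot 4^{4} \cdot 4 = 5 + 10 \cdot 256 \cdot 4 = 5 + 2560 \cdot 4 = 5 + 10240 = 10245$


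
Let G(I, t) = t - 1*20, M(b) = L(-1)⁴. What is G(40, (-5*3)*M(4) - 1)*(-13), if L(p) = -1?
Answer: 468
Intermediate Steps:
M(b) = 1 (M(b) = (-1)⁴ = 1)
G(I, t) = -20 + t (G(I, t) = t - 20 = -20 + t)
G(40, (-5*3)*M(4) - 1)*(-13) = (-20 + (-5*3*1 - 1))*(-13) = (-20 + (-15*1 - 1))*(-13) = (-20 + (-15 - 1))*(-13) = (-20 - 16)*(-13) = -36*(-13) = 468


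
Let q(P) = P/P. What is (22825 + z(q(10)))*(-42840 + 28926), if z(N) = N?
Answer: -317600964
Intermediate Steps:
q(P) = 1
(22825 + z(q(10)))*(-42840 + 28926) = (22825 + 1)*(-42840 + 28926) = 22826*(-13914) = -317600964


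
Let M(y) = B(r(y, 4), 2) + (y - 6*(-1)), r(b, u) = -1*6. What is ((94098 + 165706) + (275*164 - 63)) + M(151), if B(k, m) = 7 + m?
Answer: 305007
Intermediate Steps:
r(b, u) = -6
M(y) = 15 + y (M(y) = (7 + 2) + (y - 6*(-1)) = 9 + (y + 6) = 9 + (6 + y) = 15 + y)
((94098 + 165706) + (275*164 - 63)) + M(151) = ((94098 + 165706) + (275*164 - 63)) + (15 + 151) = (259804 + (45100 - 63)) + 166 = (259804 + 45037) + 166 = 304841 + 166 = 305007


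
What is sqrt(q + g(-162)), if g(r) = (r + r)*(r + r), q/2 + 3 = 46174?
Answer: sqrt(197318) ≈ 444.21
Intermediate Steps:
q = 92342 (q = -6 + 2*46174 = -6 + 92348 = 92342)
g(r) = 4*r**2 (g(r) = (2*r)*(2*r) = 4*r**2)
sqrt(q + g(-162)) = sqrt(92342 + 4*(-162)**2) = sqrt(92342 + 4*26244) = sqrt(92342 + 104976) = sqrt(197318)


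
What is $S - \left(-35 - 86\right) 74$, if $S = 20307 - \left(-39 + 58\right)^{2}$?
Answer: $28900$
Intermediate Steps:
$S = 19946$ ($S = 20307 - 19^{2} = 20307 - 361 = 19946$)
$S - \left(-35 - 86\right) 74 = 19946 - \left(-35 - 86\right) 74 = 19946 - \left(-121\right) 74 = 19946 - -8954 = 19946 + 8954 = 28900$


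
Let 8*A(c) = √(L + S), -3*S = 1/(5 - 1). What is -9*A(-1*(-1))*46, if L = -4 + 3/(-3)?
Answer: -69*I*√183/8 ≈ -116.68*I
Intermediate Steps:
S = -1/12 (S = -1/(3*(5 - 1)) = -⅓/4 = -⅓*¼ = -1/12 ≈ -0.083333)
L = -5 (L = -4 + 3*(-⅓) = -4 - 1 = -5)
A(c) = I*√183/48 (A(c) = √(-5 - 1/12)/8 = √(-61/12)/8 = (I*√183/6)/8 = I*√183/48)
-9*A(-1*(-1))*46 = -3*I*√183/16*46 = -69*I*√183/8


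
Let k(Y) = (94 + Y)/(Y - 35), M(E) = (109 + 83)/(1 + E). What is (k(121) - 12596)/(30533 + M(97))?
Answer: -1234163/2992426 ≈ -0.41243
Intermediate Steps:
M(E) = 192/(1 + E)
k(Y) = (94 + Y)/(-35 + Y)
(k(121) - 12596)/(30533 + M(97)) = ((94 + 121)/(-35 + 121) - 12596)/(30533 + 192/(1 + 97)) = (215/86 - 12596)/(30533 + 192/98) = ((1/86)*215 - 12596)/(30533 + 192*(1/98)) = (5/2 - 12596)/(30533 + 96/49) = -25187/(2*1496213/49) = -25187/2*49/1496213 = -1234163/2992426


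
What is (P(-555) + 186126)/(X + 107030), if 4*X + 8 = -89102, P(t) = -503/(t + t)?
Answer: 206600363/94075275 ≈ 2.1961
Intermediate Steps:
P(t) = -503/(2*t) (P(t) = -503*1/(2*t) = -503/(2*t))
X = -44555/2 (X = -2 + (¼)*(-89102) = -2 - 44551/2 = -44555/2 ≈ -22278.)
(P(-555) + 186126)/(X + 107030) = (-503/2/(-555) + 186126)/(-44555/2 + 107030) = (-503/2*(-1/555) + 186126)/(169505/2) = (503/1110 + 186126)*(2/169505) = (206600363/1110)*(2/169505) = 206600363/94075275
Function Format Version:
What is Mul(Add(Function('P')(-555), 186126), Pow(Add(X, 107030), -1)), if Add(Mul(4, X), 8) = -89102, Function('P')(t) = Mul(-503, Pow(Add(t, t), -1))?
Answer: Rational(206600363, 94075275) ≈ 2.1961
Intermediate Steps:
Function('P')(t) = Mul(Rational(-503, 2), Pow(t, -1)) (Function('P')(t) = Mul(-503, Pow(Mul(2, t), -1)) = Mul(-503, Mul(Rational(1, 2), Pow(t, -1))) = Mul(Rational(-503, 2), Pow(t, -1)))
X = Rational(-44555, 2) (X = Add(-2, Mul(Rational(1, 4), -89102)) = Add(-2, Rational(-44551, 2)) = Rational(-44555, 2) ≈ -22278.)
Mul(Add(Function('P')(-555), 186126), Pow(Add(X, 107030), -1)) = Mul(Add(Mul(Rational(-503, 2), Pow(-555, -1)), 186126), Pow(Add(Rational(-44555, 2), 107030), -1)) = Mul(Add(Mul(Rational(-503, 2), Rational(-1, 555)), 186126), Pow(Rational(169505, 2), -1)) = Mul(Add(Rational(503, 1110), 186126), Rational(2, 169505)) = Mul(Rational(206600363, 1110), Rational(2, 169505)) = Rational(206600363, 94075275)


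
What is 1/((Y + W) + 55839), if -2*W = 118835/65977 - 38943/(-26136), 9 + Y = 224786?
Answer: 383194416/107529853660937 ≈ 3.5636e-6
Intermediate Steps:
Y = 224777 (Y = -9 + 224786 = 224777)
W = -630579319/383194416 (W = -(118835/65977 - 38943/(-26136))/2 = -(118835*(1/65977) - 38943*(-1/26136))/2 = -(118835/65977 + 4327/2904)/2 = -½*630579319/191597208 = -630579319/383194416 ≈ -1.6456)
1/((Y + W) + 55839) = 1/((224777 - 630579319/383194416) + 55839) = 1/(86132660665913/383194416 + 55839) = 1/(107529853660937/383194416) = 383194416/107529853660937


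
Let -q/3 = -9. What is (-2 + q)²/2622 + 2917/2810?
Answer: 2351156/1841955 ≈ 1.2764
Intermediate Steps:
q = 27 (q = -3*(-9) = 27)
(-2 + q)²/2622 + 2917/2810 = (-2 + 27)²/2622 + 2917/2810 = 25²*(1/2622) + 2917*(1/2810) = 625*(1/2622) + 2917/2810 = 625/2622 + 2917/2810 = 2351156/1841955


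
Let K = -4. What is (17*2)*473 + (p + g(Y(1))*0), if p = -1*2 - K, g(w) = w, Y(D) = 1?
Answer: 16084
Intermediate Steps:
p = 2 (p = -1*2 - 1*(-4) = -2 + 4 = 2)
(17*2)*473 + (p + g(Y(1))*0) = (17*2)*473 + (2 + 1*0) = 34*473 + (2 + 0) = 16082 + 2 = 16084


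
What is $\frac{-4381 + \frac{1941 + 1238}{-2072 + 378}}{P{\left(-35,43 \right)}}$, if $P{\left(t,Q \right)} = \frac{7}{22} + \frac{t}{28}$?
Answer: $\frac{1349926}{287} \approx 4703.6$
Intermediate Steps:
$P{\left(t,Q \right)} = \frac{7}{22} + \frac{t}{28}$ ($P{\left(t,Q \right)} = 7 \cdot \frac{1}{22} + t \frac{1}{28} = \frac{7}{22} + \frac{t}{28}$)
$\frac{-4381 + \frac{1941 + 1238}{-2072 + 378}}{P{\left(-35,43 \right)}} = \frac{-4381 + \frac{1941 + 1238}{-2072 + 378}}{\frac{7}{22} + \frac{1}{28} \left(-35\right)} = \frac{-4381 + \frac{3179}{-1694}}{\frac{7}{22} - \frac{5}{4}} = \frac{-4381 + 3179 \left(- \frac{1}{1694}\right)}{- \frac{41}{44}} = \left(-4381 - \frac{289}{154}\right) \left(- \frac{44}{41}\right) = \left(- \frac{674963}{154}\right) \left(- \frac{44}{41}\right) = \frac{1349926}{287}$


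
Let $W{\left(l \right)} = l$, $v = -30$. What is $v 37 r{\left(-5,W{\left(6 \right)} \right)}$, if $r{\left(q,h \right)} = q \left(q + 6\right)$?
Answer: $5550$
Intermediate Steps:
$r{\left(q,h \right)} = q \left(6 + q\right)$
$v 37 r{\left(-5,W{\left(6 \right)} \right)} = \left(-30\right) 37 \left(- 5 \left(6 - 5\right)\right) = - 1110 \left(\left(-5\right) 1\right) = \left(-1110\right) \left(-5\right) = 5550$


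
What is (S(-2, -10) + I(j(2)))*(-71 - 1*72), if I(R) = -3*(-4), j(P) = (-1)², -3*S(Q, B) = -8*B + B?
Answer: 4862/3 ≈ 1620.7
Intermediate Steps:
S(Q, B) = 7*B/3 (S(Q, B) = -(-8*B + B)/3 = -(-7)*B/3 = 7*B/3)
j(P) = 1
I(R) = 12
(S(-2, -10) + I(j(2)))*(-71 - 1*72) = ((7/3)*(-10) + 12)*(-71 - 1*72) = (-70/3 + 12)*(-71 - 72) = -34/3*(-143) = 4862/3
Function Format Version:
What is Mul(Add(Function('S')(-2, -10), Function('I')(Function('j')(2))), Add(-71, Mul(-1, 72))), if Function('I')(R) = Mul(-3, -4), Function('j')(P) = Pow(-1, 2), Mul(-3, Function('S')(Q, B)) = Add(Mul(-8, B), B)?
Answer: Rational(4862, 3) ≈ 1620.7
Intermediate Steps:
Function('S')(Q, B) = Mul(Rational(7, 3), B) (Function('S')(Q, B) = Mul(Rational(-1, 3), Add(Mul(-8, B), B)) = Mul(Rational(-1, 3), Mul(-7, B)) = Mul(Rational(7, 3), B))
Function('j')(P) = 1
Function('I')(R) = 12
Mul(Add(Function('S')(-2, -10), Function('I')(Function('j')(2))), Add(-71, Mul(-1, 72))) = Mul(Add(Mul(Rational(7, 3), -10), 12), Add(-71, Mul(-1, 72))) = Mul(Add(Rational(-70, 3), 12), Add(-71, -72)) = Mul(Rational(-34, 3), -143) = Rational(4862, 3)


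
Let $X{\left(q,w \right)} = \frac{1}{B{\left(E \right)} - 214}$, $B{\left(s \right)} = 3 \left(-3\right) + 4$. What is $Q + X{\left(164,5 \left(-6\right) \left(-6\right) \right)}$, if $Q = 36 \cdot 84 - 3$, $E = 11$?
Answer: $\frac{661598}{219} \approx 3021.0$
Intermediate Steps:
$B{\left(s \right)} = -5$ ($B{\left(s \right)} = -9 + 4 = -5$)
$X{\left(q,w \right)} = - \frac{1}{219}$ ($X{\left(q,w \right)} = \frac{1}{-5 - 214} = \frac{1}{-219} = - \frac{1}{219}$)
$Q = 3021$ ($Q = 3024 - 3 = 3021$)
$Q + X{\left(164,5 \left(-6\right) \left(-6\right) \right)} = 3021 - \frac{1}{219} = \frac{661598}{219}$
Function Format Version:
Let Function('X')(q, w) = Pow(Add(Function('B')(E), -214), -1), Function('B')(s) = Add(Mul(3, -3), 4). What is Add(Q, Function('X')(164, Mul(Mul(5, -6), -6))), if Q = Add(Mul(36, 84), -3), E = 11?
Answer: Rational(661598, 219) ≈ 3021.0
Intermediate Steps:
Function('B')(s) = -5 (Function('B')(s) = Add(-9, 4) = -5)
Function('X')(q, w) = Rational(-1, 219) (Function('X')(q, w) = Pow(Add(-5, -214), -1) = Pow(-219, -1) = Rational(-1, 219))
Q = 3021 (Q = Add(3024, -3) = 3021)
Add(Q, Function('X')(164, Mul(Mul(5, -6), -6))) = Add(3021, Rational(-1, 219)) = Rational(661598, 219)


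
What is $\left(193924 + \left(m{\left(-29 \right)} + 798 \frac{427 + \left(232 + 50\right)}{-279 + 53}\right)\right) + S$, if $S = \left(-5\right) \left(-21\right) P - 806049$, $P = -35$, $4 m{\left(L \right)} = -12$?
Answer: $- \frac{69868630}{113} \approx -6.1831 \cdot 10^{5}$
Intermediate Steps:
$m{\left(L \right)} = -3$ ($m{\left(L \right)} = \frac{1}{4} \left(-12\right) = -3$)
$S = -809724$ ($S = \left(-5\right) \left(-21\right) \left(-35\right) - 806049 = 105 \left(-35\right) - 806049 = -3675 - 806049 = -809724$)
$\left(193924 + \left(m{\left(-29 \right)} + 798 \frac{427 + \left(232 + 50\right)}{-279 + 53}\right)\right) + S = \left(193924 + \left(-3 + 798 \frac{427 + \left(232 + 50\right)}{-279 + 53}\right)\right) - 809724 = \left(193924 + \left(-3 + 798 \frac{427 + 282}{-226}\right)\right) - 809724 = \left(193924 + \left(-3 + 798 \cdot 709 \left(- \frac{1}{226}\right)\right)\right) - 809724 = \left(193924 + \left(-3 + 798 \left(- \frac{709}{226}\right)\right)\right) - 809724 = \left(193924 - \frac{283230}{113}\right) - 809724 = \frac{21630182}{113} - 809724 = - \frac{69868630}{113}$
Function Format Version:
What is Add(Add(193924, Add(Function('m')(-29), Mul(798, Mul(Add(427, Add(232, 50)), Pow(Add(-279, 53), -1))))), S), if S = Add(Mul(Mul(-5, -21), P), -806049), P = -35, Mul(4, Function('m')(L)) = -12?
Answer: Rational(-69868630, 113) ≈ -6.1831e+5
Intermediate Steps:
Function('m')(L) = -3 (Function('m')(L) = Mul(Rational(1, 4), -12) = -3)
S = -809724 (S = Add(Mul(Mul(-5, -21), -35), -806049) = Add(Mul(105, -35), -806049) = Add(-3675, -806049) = -809724)
Add(Add(193924, Add(Function('m')(-29), Mul(798, Mul(Add(427, Add(232, 50)), Pow(Add(-279, 53), -1))))), S) = Add(Add(193924, Add(-3, Mul(798, Mul(Add(427, Add(232, 50)), Pow(Add(-279, 53), -1))))), -809724) = Add(Add(193924, Add(-3, Mul(798, Mul(Add(427, 282), Pow(-226, -1))))), -809724) = Add(Add(193924, Add(-3, Mul(798, Mul(709, Rational(-1, 226))))), -809724) = Add(Add(193924, Add(-3, Mul(798, Rational(-709, 226)))), -809724) = Add(Add(193924, Add(-3, Rational(-282891, 113))), -809724) = Add(Add(193924, Rational(-283230, 113)), -809724) = Add(Rational(21630182, 113), -809724) = Rational(-69868630, 113)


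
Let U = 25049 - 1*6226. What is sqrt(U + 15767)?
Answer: sqrt(34590) ≈ 185.98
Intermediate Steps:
U = 18823 (U = 25049 - 6226 = 18823)
sqrt(U + 15767) = sqrt(18823 + 15767) = sqrt(34590)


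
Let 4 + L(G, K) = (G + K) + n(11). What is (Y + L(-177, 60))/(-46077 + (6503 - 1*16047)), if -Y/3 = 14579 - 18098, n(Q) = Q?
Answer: -10447/55621 ≈ -0.18782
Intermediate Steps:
L(G, K) = 7 + G + K (L(G, K) = -4 + ((G + K) + 11) = -4 + (11 + G + K) = 7 + G + K)
Y = 10557 (Y = -3*(14579 - 18098) = -3*(-3519) = 10557)
(Y + L(-177, 60))/(-46077 + (6503 - 1*16047)) = (10557 + (7 - 177 + 60))/(-46077 + (6503 - 1*16047)) = (10557 - 110)/(-46077 + (6503 - 16047)) = 10447/(-46077 - 9544) = 10447/(-55621) = 10447*(-1/55621) = -10447/55621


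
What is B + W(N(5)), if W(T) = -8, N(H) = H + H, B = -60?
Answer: -68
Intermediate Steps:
N(H) = 2*H
B + W(N(5)) = -60 - 8 = -68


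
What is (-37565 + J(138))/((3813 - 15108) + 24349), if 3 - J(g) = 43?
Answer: -37605/13054 ≈ -2.8807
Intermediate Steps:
J(g) = -40 (J(g) = 3 - 1*43 = 3 - 43 = -40)
(-37565 + J(138))/((3813 - 15108) + 24349) = (-37565 - 40)/((3813 - 15108) + 24349) = -37605/(-11295 + 24349) = -37605/13054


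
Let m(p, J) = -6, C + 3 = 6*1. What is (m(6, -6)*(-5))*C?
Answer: 90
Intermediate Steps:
C = 3 (C = -3 + 6*1 = -3 + 6 = 3)
(m(6, -6)*(-5))*C = -6*(-5)*3 = 30*3 = 90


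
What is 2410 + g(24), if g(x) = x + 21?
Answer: 2455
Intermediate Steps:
g(x) = 21 + x
2410 + g(24) = 2410 + (21 + 24) = 2410 + 45 = 2455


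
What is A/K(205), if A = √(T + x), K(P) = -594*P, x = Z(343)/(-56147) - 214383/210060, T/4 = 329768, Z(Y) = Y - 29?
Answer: -√566321420407174532204195/79788025617300 ≈ -0.0094318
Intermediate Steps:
Z(Y) = -29 + Y
T = 1319072 (T = 4*329768 = 1319072)
x = -4034307047/3931412940 (x = (-29 + 343)/(-56147) - 214383/210060 = 314*(-1/56147) - 214383*1/210060 = -314/56147 - 71461/70020 = -4034307047/3931412940 ≈ -1.0262)
A = √566321420407174532204195/655235490 (A = √(1319072 - 4034307047/3931412940) = √(5185812695284633/3931412940) = √566321420407174532204195/655235490 ≈ 1148.5)
A/K(205) = (√566321420407174532204195/655235490)/((-594*205)) = (√566321420407174532204195/655235490)/(-121770) = (√566321420407174532204195/655235490)*(-1/121770) = -√566321420407174532204195/79788025617300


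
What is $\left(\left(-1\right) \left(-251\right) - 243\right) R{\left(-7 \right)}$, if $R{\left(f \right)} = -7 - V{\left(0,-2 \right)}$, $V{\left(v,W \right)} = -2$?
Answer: $-40$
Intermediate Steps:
$R{\left(f \right)} = -5$ ($R{\left(f \right)} = -7 - -2 = -7 + 2 = -5$)
$\left(\left(-1\right) \left(-251\right) - 243\right) R{\left(-7 \right)} = \left(\left(-1\right) \left(-251\right) - 243\right) \left(-5\right) = \left(251 - 243\right) \left(-5\right) = 8 \left(-5\right) = -40$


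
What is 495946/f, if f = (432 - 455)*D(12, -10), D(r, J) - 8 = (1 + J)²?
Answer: -495946/2047 ≈ -242.28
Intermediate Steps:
D(r, J) = 8 + (1 + J)²
f = -2047 (f = (432 - 455)*(8 + (1 - 10)²) = -23*(8 + (-9)²) = -23*(8 + 81) = -23*89 = -2047)
495946/f = 495946/(-2047) = 495946*(-1/2047) = -495946/2047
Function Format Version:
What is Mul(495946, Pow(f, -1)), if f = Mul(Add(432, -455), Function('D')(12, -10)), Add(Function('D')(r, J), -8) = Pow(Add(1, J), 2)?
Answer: Rational(-495946, 2047) ≈ -242.28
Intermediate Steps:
Function('D')(r, J) = Add(8, Pow(Add(1, J), 2))
f = -2047 (f = Mul(Add(432, -455), Add(8, Pow(Add(1, -10), 2))) = Mul(-23, Add(8, Pow(-9, 2))) = Mul(-23, Add(8, 81)) = Mul(-23, 89) = -2047)
Mul(495946, Pow(f, -1)) = Mul(495946, Pow(-2047, -1)) = Mul(495946, Rational(-1, 2047)) = Rational(-495946, 2047)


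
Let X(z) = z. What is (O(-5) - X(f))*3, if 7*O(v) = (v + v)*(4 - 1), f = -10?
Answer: 120/7 ≈ 17.143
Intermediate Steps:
O(v) = 6*v/7 (O(v) = ((v + v)*(4 - 1))/7 = ((2*v)*3)/7 = (6*v)/7 = 6*v/7)
(O(-5) - X(f))*3 = ((6/7)*(-5) - 1*(-10))*3 = (-30/7 + 10)*3 = (40/7)*3 = 120/7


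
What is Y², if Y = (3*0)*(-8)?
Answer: 0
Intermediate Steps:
Y = 0 (Y = 0*(-8) = 0)
Y² = 0² = 0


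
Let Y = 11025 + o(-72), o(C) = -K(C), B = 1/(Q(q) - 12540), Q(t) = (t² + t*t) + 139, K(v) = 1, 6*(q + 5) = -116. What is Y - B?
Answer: 1112883833/100951 ≈ 11024.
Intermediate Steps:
q = -73/3 (q = -5 + (⅙)*(-116) = -5 - 58/3 = -73/3 ≈ -24.333)
Q(t) = 139 + 2*t² (Q(t) = (t² + t²) + 139 = 2*t² + 139 = 139 + 2*t²)
B = -9/100951 (B = 1/((139 + 2*(-73/3)²) - 12540) = 1/((139 + 2*(5329/9)) - 12540) = 1/((139 + 10658/9) - 12540) = 1/(11909/9 - 12540) = 1/(-100951/9) = -9/100951 ≈ -8.9152e-5)
o(C) = -1 (o(C) = -1*1 = -1)
Y = 11024 (Y = 11025 - 1 = 11024)
Y - B = 11024 - 1*(-9/100951) = 11024 + 9/100951 = 1112883833/100951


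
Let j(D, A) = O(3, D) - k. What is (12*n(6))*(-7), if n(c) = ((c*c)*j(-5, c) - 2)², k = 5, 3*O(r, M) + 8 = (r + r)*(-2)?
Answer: -14959056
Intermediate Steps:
O(r, M) = -8/3 - 4*r/3 (O(r, M) = -8/3 + ((r + r)*(-2))/3 = -8/3 + ((2*r)*(-2))/3 = -8/3 + (-4*r)/3 = -8/3 - 4*r/3)
j(D, A) = -35/3 (j(D, A) = (-8/3 - 4/3*3) - 1*5 = (-8/3 - 4) - 5 = -20/3 - 5 = -35/3)
n(c) = (-2 - 35*c²/3)² (n(c) = ((c*c)*(-35/3) - 2)² = (c²*(-35/3) - 2)² = (-35*c²/3 - 2)² = (-2 - 35*c²/3)²)
(12*n(6))*(-7) = (12*((6 + 35*6²)²/9))*(-7) = (12*((6 + 35*36)²/9))*(-7) = (12*((6 + 1260)²/9))*(-7) = (12*((⅑)*1266²))*(-7) = (12*((⅑)*1602756))*(-7) = (12*178084)*(-7) = 2137008*(-7) = -14959056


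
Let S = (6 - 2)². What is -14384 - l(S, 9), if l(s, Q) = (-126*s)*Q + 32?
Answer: 3728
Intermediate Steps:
S = 16 (S = 4² = 16)
l(s, Q) = 32 - 126*Q*s (l(s, Q) = -126*Q*s + 32 = 32 - 126*Q*s)
-14384 - l(S, 9) = -14384 - (32 - 126*9*16) = -14384 - (32 - 18144) = -14384 - 1*(-18112) = -14384 + 18112 = 3728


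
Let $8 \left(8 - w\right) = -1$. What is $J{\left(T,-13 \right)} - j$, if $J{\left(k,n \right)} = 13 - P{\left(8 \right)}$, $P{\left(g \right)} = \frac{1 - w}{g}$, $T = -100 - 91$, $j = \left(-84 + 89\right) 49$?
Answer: $- \frac{14791}{64} \approx -231.11$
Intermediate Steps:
$w = \frac{65}{8}$ ($w = 8 - - \frac{1}{8} = 8 + \frac{1}{8} = \frac{65}{8} \approx 8.125$)
$j = 245$ ($j = 5 \cdot 49 = 245$)
$T = -191$
$P{\left(g \right)} = - \frac{57}{8 g}$ ($P{\left(g \right)} = \frac{1 - \frac{65}{8}}{g} = - \frac{57}{8 g}$)
$J{\left(k,n \right)} = \frac{889}{64}$ ($J{\left(k,n \right)} = 13 - - \frac{57}{8 \cdot 8} = 13 - \left(- \frac{57}{8}\right) \frac{1}{8} = 13 - - \frac{57}{64} = 13 + \frac{57}{64} = \frac{889}{64}$)
$J{\left(T,-13 \right)} - j = \frac{889}{64} - 245 = - \frac{14791}{64}$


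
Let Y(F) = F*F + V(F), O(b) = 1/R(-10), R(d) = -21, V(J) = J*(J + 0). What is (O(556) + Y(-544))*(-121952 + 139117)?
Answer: 213349123315/21 ≈ 1.0159e+10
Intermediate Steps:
V(J) = J**2 (V(J) = J*J = J**2)
O(b) = -1/21 (O(b) = 1/(-21) = -1/21)
Y(F) = 2*F**2 (Y(F) = F*F + F**2 = F**2 + F**2 = 2*F**2)
(O(556) + Y(-544))*(-121952 + 139117) = (-1/21 + 2*(-544)**2)*(-121952 + 139117) = (-1/21 + 2*295936)*17165 = (-1/21 + 591872)*17165 = (12429311/21)*17165 = 213349123315/21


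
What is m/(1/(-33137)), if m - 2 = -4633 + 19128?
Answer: -480387089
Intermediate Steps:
m = 14497 (m = 2 + (-4633 + 19128) = 2 + 14495 = 14497)
m/(1/(-33137)) = 14497/(1/(-33137)) = 14497/(-1/33137) = 14497*(-33137) = -480387089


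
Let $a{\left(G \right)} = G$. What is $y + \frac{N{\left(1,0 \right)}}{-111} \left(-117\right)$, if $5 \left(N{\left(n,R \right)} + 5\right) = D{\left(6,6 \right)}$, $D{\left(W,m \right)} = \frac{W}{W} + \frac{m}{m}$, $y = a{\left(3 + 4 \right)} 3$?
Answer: $\frac{2988}{185} \approx 16.151$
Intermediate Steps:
$y = 21$ ($y = \left(3 + 4\right) 3 = 7 \cdot 3 = 21$)
$D{\left(W,m \right)} = 2$ ($D{\left(W,m \right)} = 1 + 1 = 2$)
$N{\left(n,R \right)} = - \frac{23}{5}$ ($N{\left(n,R \right)} = -5 + \frac{1}{5} \cdot 2 = -5 + \frac{2}{5} = - \frac{23}{5}$)
$y + \frac{N{\left(1,0 \right)}}{-111} \left(-117\right) = 21 + - \frac{23}{5 \left(-111\right)} \left(-117\right) = 21 + \left(- \frac{23}{5}\right) \left(- \frac{1}{111}\right) \left(-117\right) = 21 + \frac{23}{555} \left(-117\right) = 21 - \frac{897}{185} = \frac{2988}{185}$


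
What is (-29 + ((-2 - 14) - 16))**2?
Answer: 3721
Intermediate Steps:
(-29 + ((-2 - 14) - 16))**2 = (-29 + (-16 - 16))**2 = (-29 - 32)**2 = (-61)**2 = 3721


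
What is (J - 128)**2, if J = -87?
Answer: 46225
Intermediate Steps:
(J - 128)**2 = (-87 - 128)**2 = (-215)**2 = 46225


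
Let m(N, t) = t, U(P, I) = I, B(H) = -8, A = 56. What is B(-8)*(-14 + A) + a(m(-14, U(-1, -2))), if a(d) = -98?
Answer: -434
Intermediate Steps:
B(-8)*(-14 + A) + a(m(-14, U(-1, -2))) = -8*(-14 + 56) - 98 = -8*42 - 98 = -336 - 98 = -434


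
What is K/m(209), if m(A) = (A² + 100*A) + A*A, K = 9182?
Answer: 4591/54131 ≈ 0.084813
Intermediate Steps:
m(A) = 2*A² + 100*A (m(A) = (A² + 100*A) + A² = 2*A² + 100*A)
K/m(209) = 9182/((2*209*(50 + 209))) = 9182/((2*209*259)) = 9182/108262 = 9182*(1/108262) = 4591/54131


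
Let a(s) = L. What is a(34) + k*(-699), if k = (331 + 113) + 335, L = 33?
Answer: -544488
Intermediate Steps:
k = 779 (k = 444 + 335 = 779)
a(s) = 33
a(34) + k*(-699) = 33 + 779*(-699) = 33 - 544521 = -544488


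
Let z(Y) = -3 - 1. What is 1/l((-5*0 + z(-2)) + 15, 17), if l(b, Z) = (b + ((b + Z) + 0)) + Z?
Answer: 1/56 ≈ 0.017857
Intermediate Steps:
z(Y) = -4
l(b, Z) = 2*Z + 2*b (l(b, Z) = (b + ((Z + b) + 0)) + Z = (b + (Z + b)) + Z = (Z + 2*b) + Z = 2*Z + 2*b)
1/l((-5*0 + z(-2)) + 15, 17) = 1/(2*17 + 2*((-5*0 - 4) + 15)) = 1/(34 + 2*((0 - 4) + 15)) = 1/(34 + 2*(-4 + 15)) = 1/(34 + 2*11) = 1/(34 + 22) = 1/56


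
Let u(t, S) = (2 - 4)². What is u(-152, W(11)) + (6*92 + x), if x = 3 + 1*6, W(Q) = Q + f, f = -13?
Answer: 565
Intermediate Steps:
W(Q) = -13 + Q (W(Q) = Q - 13 = -13 + Q)
u(t, S) = 4 (u(t, S) = (-2)² = 4)
x = 9 (x = 3 + 6 = 9)
u(-152, W(11)) + (6*92 + x) = 4 + (6*92 + 9) = 4 + (552 + 9) = 4 + 561 = 565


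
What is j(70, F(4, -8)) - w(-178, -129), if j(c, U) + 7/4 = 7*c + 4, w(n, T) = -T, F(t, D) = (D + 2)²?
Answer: 1453/4 ≈ 363.25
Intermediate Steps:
F(t, D) = (2 + D)²
j(c, U) = 9/4 + 7*c (j(c, U) = -7/4 + (7*c + 4) = -7/4 + (4 + 7*c) = 9/4 + 7*c)
j(70, F(4, -8)) - w(-178, -129) = (9/4 + 7*70) - (-1)*(-129) = (9/4 + 490) - 1*129 = 1969/4 - 129 = 1453/4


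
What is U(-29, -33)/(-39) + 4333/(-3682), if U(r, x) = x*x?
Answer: -198985/6838 ≈ -29.100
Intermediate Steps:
U(r, x) = x²
U(-29, -33)/(-39) + 4333/(-3682) = (-33)²/(-39) + 4333/(-3682) = 1089*(-1/39) + 4333*(-1/3682) = -363/13 - 619/526 = -198985/6838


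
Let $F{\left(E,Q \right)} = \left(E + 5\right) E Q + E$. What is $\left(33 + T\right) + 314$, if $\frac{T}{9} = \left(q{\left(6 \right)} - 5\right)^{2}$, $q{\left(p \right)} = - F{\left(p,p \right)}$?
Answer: $1491188$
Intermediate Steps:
$F{\left(E,Q \right)} = E + E Q \left(5 + E\right)$ ($F{\left(E,Q \right)} = \left(5 + E\right) E Q + E = E \left(5 + E\right) Q + E = E Q \left(5 + E\right) + E = E + E Q \left(5 + E\right)$)
$q{\left(p \right)} = - p \left(1 + p^{2} + 5 p\right)$ ($q{\left(p \right)} = - p \left(1 + 5 p + p p\right) = - p \left(1 + 5 p + p^{2}\right) = - p \left(1 + p^{2} + 5 p\right)$)
$T = 1490841$ ($T = 9 \left(\left(-1\right) 6 \left(1 + 6^{2} + 5 \cdot 6\right) - 5\right)^{2} = 9 \left(\left(-1\right) 6 \left(1 + 36 + 30\right) - 5\right)^{2} = 9 \left(\left(-1\right) 6 \cdot 67 - 5\right)^{2} = 9 \left(-402 - 5\right)^{2} = 9 \left(-407\right)^{2} = 9 \cdot 165649 = 1490841$)
$\left(33 + T\right) + 314 = \left(33 + 1490841\right) + 314 = 1490874 + 314 = 1491188$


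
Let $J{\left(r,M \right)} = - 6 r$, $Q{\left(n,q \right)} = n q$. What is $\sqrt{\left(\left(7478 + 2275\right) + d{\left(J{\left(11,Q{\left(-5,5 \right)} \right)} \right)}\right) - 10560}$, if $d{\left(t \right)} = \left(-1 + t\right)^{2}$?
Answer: $\sqrt{3682} \approx 60.68$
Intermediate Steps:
$\sqrt{\left(\left(7478 + 2275\right) + d{\left(J{\left(11,Q{\left(-5,5 \right)} \right)} \right)}\right) - 10560} = \sqrt{\left(\left(7478 + 2275\right) + \left(-1 - 66\right)^{2}\right) - 10560} = \sqrt{\left(9753 + \left(-1 - 66\right)^{2}\right) - 10560} = \sqrt{\left(9753 + \left(-67\right)^{2}\right) - 10560} = \sqrt{\left(9753 + 4489\right) - 10560} = \sqrt{14242 - 10560} = \sqrt{3682}$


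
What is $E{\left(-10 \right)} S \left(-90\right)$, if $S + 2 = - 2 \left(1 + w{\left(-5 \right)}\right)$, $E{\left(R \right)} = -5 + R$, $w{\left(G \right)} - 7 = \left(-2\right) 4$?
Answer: $-2700$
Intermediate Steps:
$w{\left(G \right)} = -1$ ($w{\left(G \right)} = 7 - 8 = -1$)
$S = -2$ ($S = -2 - 2 \left(1 - 1\right) = -2 - 0 = -2 + 0 = -2$)
$E{\left(-10 \right)} S \left(-90\right) = \left(-5 - 10\right) \left(-2\right) \left(-90\right) = \left(-15\right) \left(-2\right) \left(-90\right) = 30 \left(-90\right) = -2700$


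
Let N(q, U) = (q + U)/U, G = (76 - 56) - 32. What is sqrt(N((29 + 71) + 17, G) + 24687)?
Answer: sqrt(98713)/2 ≈ 157.09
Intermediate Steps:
G = -12 (G = 20 - 32 = -12)
N(q, U) = (U + q)/U
sqrt(N((29 + 71) + 17, G) + 24687) = sqrt((-12 + ((29 + 71) + 17))/(-12) + 24687) = sqrt(-(-12 + (100 + 17))/12 + 24687) = sqrt(-(-12 + 117)/12 + 24687) = sqrt(-1/12*105 + 24687) = sqrt(-35/4 + 24687) = sqrt(98713/4) = sqrt(98713)/2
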